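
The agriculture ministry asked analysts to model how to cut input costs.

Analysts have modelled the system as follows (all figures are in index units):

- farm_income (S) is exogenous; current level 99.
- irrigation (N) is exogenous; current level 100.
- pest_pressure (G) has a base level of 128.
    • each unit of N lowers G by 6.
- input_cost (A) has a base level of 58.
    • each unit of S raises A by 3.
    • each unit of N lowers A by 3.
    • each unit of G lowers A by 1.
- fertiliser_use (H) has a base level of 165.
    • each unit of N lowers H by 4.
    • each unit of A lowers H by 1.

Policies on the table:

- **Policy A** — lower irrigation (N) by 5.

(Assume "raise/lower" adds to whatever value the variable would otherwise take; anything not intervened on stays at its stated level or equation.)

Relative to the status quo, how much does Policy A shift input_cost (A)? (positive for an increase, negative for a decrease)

Baseline:
  S = 99
  N = 100
  G = 128 − 6·100 = -472
  A = 58 + 3·99 − 3·100 − (-472) = 527
Policy A (N − 5):
  S = 99
  N = 100 − 5 = 95
  G = 128 − 6·95 = -442
  A = 58 + 3·99 − 3·95 − (-442) = 512
Change in A: 512 − 527 = -15

-15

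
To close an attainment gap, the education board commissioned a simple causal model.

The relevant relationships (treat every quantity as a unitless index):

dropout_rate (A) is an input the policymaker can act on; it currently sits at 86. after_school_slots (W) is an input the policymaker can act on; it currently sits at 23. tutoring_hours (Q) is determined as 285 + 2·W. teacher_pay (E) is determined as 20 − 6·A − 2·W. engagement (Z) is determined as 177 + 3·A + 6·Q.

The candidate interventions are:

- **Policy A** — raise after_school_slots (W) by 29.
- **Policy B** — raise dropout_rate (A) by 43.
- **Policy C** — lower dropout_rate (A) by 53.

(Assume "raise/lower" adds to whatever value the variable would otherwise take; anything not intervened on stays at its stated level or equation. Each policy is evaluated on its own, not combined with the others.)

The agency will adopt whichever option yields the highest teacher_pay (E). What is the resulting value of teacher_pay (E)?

Policy A (W + 29):
  A = 86
  W = 23 + 29 = 52
  E = 20 − 6·86 − 2·52 = -600
Policy B (A + 43):
  A = 86 + 43 = 129
  W = 23
  E = 20 − 6·129 − 2·23 = -800
Policy C (A − 53):
  A = 86 − 53 = 33
  W = 23
  E = 20 − 6·33 − 2·23 = -224
Comparing — Policy A: E=-600, Policy B: E=-800, Policy C: E=-224. Highest is -224 (Policy C).

-224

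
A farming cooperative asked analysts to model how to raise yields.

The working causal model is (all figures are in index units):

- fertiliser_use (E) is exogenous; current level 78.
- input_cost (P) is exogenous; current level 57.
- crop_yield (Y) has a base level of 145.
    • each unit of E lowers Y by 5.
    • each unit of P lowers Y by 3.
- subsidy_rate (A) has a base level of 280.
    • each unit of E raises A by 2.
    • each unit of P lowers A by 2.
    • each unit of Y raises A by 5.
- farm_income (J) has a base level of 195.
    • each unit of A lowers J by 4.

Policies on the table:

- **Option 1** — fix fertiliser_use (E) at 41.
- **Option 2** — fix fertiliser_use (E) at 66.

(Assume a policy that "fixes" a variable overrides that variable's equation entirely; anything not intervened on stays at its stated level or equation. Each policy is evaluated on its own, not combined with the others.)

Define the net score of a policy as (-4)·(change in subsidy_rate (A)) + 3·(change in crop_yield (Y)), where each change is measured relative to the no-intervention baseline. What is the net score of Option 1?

-2849

Baseline:
  E = 78
  P = 57
  Y = 145 − 5·78 − 3·57 = -416
  A = 280 + 2·78 − 2·57 + 5·(-416) = -1758
Option 1 (E := 41):
  E = 41
  P = 57
  Y = 145 − 5·41 − 3·57 = -231
  A = 280 + 2·41 − 2·57 + 5·(-231) = -907
ΔA = -907 − (-1758) = 851; ΔY = -231 − (-416) = 185
Score = (-4)·851 + 3·185 = -2849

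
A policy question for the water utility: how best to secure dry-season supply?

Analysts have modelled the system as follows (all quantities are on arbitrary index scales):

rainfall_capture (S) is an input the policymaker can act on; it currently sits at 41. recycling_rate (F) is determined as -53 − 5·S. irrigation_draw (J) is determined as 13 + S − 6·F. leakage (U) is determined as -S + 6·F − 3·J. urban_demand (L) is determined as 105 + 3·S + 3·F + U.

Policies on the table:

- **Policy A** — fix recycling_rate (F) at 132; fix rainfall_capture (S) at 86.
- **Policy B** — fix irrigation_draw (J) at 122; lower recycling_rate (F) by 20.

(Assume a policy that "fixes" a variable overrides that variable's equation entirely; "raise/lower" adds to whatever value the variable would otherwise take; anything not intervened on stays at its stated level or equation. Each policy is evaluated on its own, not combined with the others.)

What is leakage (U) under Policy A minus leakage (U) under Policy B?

4860

Policy A (F := 132, S := 86):
  S = 86
  F = 132
  J = 13 + 86 − 6·132 = -693
  U = 0 − 86 + 6·132 − 3·(-693) = 2785
Policy B (J := 122, F − 20):
  S = 41
  F = -53 − 5·41 (−20 from intervention) = -278
  J = 122
  U = 0 − 41 + 6·(-278) − 3·122 = -2075
U: 2785 − (-2075) = 4860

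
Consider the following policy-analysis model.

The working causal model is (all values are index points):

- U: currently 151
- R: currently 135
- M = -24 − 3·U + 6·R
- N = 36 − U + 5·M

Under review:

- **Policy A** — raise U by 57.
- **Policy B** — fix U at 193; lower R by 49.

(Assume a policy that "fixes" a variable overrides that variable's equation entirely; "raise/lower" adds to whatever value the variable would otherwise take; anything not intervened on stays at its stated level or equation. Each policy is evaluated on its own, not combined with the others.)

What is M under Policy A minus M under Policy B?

249

Policy A (U + 57):
  U = 151 + 57 = 208
  R = 135
  M = -24 − 3·208 + 6·135 = 162
Policy B (U := 193, R − 49):
  U = 193
  R = 135 − 49 = 86
  M = -24 − 3·193 + 6·86 = -87
M: 162 − (-87) = 249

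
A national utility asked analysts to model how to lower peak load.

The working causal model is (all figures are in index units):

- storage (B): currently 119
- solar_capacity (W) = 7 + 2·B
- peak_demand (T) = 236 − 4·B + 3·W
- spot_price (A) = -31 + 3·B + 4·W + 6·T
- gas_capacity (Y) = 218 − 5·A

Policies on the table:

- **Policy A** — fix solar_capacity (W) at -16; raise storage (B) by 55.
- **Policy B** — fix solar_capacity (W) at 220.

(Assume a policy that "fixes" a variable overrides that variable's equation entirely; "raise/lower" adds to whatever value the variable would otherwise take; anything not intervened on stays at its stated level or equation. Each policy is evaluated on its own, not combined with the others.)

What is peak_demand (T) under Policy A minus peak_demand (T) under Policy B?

Policy A (W := -16, B + 55):
  B = 119 + 55 = 174
  W = -16
  T = 236 − 4·174 + 3·(-16) = -508
Policy B (W := 220):
  B = 119
  W = 220
  T = 236 − 4·119 + 3·220 = 420
T: -508 − 420 = -928

-928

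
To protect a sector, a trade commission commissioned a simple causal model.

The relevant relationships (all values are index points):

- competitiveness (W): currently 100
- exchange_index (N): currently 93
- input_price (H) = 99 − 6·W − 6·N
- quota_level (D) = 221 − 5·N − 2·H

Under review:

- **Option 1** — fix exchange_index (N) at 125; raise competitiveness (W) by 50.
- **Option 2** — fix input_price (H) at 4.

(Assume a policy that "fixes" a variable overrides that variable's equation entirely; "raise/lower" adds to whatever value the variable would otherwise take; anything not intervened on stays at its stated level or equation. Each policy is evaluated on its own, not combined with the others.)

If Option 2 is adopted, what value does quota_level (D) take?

-252

Option 2 (H := 4):
  W = 100
  N = 93
  H = 4
  D = 221 − 5·93 − 2·4 = -252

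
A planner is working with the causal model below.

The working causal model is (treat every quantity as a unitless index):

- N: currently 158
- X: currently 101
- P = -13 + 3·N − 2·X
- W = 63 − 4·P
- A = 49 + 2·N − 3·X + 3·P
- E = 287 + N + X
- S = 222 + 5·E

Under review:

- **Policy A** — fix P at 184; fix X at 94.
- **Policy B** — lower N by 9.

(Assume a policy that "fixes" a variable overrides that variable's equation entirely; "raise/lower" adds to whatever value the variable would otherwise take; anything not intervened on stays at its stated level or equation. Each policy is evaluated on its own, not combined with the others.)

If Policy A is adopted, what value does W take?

Policy A (P := 184, X := 94):
  N = 158
  X = 94
  P = 184
  W = 63 − 4·184 = -673

-673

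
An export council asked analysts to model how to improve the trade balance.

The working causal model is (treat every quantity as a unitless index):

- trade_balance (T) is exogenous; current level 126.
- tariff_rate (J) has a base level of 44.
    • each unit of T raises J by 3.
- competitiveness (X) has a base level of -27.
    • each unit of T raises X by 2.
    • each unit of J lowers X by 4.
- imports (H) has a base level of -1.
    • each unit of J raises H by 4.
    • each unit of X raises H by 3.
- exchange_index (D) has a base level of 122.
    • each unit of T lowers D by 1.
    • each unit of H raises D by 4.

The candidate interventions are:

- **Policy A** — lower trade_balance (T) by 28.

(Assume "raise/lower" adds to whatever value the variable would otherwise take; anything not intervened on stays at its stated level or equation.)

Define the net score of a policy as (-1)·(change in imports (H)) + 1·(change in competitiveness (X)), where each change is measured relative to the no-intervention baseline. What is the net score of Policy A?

Baseline:
  T = 126
  J = 44 + 3·126 = 422
  X = -27 + 2·126 − 4·422 = -1463
  H = -1 + 4·422 + 3·(-1463) = -2702
Policy A (T − 28):
  T = 126 − 28 = 98
  J = 44 + 3·98 = 338
  X = -27 + 2·98 − 4·338 = -1183
  H = -1 + 4·338 + 3·(-1183) = -2198
ΔH = -2198 − (-2702) = 504; ΔX = -1183 − (-1463) = 280
Score = (-1)·504 + 1·280 = -224

-224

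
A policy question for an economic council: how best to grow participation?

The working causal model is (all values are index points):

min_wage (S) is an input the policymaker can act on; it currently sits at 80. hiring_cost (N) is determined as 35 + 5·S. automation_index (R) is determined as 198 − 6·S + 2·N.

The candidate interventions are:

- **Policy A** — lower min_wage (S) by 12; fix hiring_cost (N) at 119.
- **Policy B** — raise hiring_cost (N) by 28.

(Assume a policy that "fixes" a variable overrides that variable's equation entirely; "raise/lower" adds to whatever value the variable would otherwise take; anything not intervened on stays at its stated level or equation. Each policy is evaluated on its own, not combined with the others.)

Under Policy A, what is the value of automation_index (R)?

28

Policy A (S − 12, N := 119):
  S = 80 − 12 = 68
  N = 119
  R = 198 − 6·68 + 2·119 = 28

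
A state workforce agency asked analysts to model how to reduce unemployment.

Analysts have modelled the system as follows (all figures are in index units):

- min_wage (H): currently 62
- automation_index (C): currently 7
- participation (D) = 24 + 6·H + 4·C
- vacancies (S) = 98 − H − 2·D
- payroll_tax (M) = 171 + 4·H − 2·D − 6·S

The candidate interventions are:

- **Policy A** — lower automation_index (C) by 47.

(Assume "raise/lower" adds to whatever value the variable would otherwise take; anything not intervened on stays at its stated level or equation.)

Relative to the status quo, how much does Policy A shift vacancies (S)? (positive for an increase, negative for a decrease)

376

Baseline:
  H = 62
  C = 7
  D = 24 + 6·62 + 4·7 = 424
  S = 98 − 62 − 2·424 = -812
Policy A (C − 47):
  H = 62
  C = 7 − 47 = -40
  D = 24 + 6·62 + 4·(-40) = 236
  S = 98 − 62 − 2·236 = -436
Change in S: -436 − (-812) = 376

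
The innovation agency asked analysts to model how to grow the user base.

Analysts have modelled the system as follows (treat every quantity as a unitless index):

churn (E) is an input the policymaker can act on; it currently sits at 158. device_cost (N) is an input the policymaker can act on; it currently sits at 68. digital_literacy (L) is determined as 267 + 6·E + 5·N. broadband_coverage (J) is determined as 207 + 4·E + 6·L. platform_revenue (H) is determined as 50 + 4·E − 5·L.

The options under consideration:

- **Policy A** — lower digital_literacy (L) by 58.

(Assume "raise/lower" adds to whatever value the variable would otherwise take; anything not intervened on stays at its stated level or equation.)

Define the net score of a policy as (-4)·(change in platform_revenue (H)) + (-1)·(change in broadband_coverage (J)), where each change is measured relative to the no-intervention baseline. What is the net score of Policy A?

-812

Baseline:
  E = 158
  N = 68
  L = 267 + 6·158 + 5·68 = 1555
  J = 207 + 4·158 + 6·1555 = 10169
  H = 50 + 4·158 − 5·1555 = -7093
Policy A (L − 58):
  E = 158
  N = 68
  L = 267 + 6·158 + 5·68 (−58 from intervention) = 1497
  J = 207 + 4·158 + 6·1497 = 9821
  H = 50 + 4·158 − 5·1497 = -6803
ΔH = -6803 − (-7093) = 290; ΔJ = 9821 − 10169 = -348
Score = (-4)·290 + (-1)·(-348) = -812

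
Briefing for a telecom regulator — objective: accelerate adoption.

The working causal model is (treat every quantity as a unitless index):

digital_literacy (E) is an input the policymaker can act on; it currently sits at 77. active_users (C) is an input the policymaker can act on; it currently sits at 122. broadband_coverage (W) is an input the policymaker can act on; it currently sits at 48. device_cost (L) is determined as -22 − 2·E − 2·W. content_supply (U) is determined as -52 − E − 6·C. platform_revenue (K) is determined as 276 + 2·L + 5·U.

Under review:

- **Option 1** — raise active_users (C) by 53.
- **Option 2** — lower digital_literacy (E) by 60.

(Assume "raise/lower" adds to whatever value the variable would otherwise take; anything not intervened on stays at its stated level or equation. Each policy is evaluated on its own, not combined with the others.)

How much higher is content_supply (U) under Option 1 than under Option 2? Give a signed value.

Option 1 (C + 53):
  E = 77
  C = 122 + 53 = 175
  U = -52 − 77 − 6·175 = -1179
Option 2 (E − 60):
  E = 77 − 60 = 17
  C = 122
  U = -52 − 17 − 6·122 = -801
U: -1179 − (-801) = -378

-378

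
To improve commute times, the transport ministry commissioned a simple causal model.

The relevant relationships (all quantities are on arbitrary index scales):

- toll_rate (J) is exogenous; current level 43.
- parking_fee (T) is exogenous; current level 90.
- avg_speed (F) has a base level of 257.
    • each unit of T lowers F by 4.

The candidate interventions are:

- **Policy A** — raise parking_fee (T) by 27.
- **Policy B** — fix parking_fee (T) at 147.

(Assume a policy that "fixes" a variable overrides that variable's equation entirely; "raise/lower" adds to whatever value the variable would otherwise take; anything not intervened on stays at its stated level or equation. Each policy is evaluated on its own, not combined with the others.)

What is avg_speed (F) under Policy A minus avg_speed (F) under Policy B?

Policy A (T + 27):
  T = 90 + 27 = 117
  F = 257 − 4·117 = -211
Policy B (T := 147):
  T = 147
  F = 257 − 4·147 = -331
F: -211 − (-331) = 120

120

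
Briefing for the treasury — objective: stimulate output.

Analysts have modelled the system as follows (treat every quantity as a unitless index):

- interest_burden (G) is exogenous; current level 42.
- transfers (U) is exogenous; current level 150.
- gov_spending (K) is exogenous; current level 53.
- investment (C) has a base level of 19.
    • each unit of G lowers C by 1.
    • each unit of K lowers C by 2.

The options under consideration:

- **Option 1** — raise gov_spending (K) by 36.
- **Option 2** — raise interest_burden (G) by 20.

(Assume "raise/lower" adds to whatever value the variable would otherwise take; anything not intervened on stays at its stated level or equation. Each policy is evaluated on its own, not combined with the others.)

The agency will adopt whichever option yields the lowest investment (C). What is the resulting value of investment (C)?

Option 1 (K + 36):
  G = 42
  K = 53 + 36 = 89
  C = 19 − 42 − 2·89 = -201
Option 2 (G + 20):
  G = 42 + 20 = 62
  K = 53
  C = 19 − 62 − 2·53 = -149
Comparing — Option 1: C=-201, Option 2: C=-149. Lowest is -201 (Option 1).

-201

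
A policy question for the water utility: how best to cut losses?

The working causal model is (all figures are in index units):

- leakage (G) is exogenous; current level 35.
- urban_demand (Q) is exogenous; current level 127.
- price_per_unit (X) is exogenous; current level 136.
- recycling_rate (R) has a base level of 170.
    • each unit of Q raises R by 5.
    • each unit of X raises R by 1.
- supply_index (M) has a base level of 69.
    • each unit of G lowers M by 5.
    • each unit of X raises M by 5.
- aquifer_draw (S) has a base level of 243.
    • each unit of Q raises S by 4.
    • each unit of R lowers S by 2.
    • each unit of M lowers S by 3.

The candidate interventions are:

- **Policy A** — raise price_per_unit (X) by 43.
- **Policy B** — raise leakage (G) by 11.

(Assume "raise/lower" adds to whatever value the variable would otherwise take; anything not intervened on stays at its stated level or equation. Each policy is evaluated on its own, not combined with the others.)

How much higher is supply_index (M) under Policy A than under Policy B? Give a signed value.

270

Policy A (X + 43):
  G = 35
  X = 136 + 43 = 179
  M = 69 − 5·35 + 5·179 = 789
Policy B (G + 11):
  G = 35 + 11 = 46
  X = 136
  M = 69 − 5·46 + 5·136 = 519
M: 789 − 519 = 270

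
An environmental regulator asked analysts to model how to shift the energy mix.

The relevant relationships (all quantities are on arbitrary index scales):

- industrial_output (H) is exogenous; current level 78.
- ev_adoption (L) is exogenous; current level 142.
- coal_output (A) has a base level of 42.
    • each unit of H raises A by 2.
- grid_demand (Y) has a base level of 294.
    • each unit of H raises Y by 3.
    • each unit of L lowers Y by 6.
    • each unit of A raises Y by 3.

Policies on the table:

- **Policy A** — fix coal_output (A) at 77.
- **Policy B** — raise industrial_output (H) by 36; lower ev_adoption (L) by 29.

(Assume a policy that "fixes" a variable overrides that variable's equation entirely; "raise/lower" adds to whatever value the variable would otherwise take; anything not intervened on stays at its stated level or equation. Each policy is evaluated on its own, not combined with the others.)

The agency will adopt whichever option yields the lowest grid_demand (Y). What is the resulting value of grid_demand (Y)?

Policy A (A := 77):
  H = 78
  L = 142
  A = 77
  Y = 294 + 3·78 − 6·142 + 3·77 = -93
Policy B (H + 36, L − 29):
  H = 78 + 36 = 114
  L = 142 − 29 = 113
  A = 42 + 2·114 = 270
  Y = 294 + 3·114 − 6·113 + 3·270 = 768
Comparing — Policy A: Y=-93, Policy B: Y=768. Lowest is -93 (Policy A).

-93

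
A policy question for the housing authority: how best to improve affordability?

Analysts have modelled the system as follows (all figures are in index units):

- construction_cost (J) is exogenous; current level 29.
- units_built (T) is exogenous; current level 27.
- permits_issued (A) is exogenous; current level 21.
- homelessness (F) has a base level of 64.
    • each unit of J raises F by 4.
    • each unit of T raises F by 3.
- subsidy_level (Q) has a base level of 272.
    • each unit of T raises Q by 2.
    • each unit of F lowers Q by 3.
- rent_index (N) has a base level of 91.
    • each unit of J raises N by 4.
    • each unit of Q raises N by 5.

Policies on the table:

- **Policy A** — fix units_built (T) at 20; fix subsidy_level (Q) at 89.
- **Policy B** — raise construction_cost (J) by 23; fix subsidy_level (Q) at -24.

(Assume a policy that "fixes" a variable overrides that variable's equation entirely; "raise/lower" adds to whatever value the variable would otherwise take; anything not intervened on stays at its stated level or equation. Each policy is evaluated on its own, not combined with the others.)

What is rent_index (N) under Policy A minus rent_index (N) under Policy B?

Policy A (T := 20, Q := 89):
  J = 29
  T = 20
  F = 64 + 4·29 + 3·20 = 240
  Q = 89
  N = 91 + 4·29 + 5·89 = 652
Policy B (J + 23, Q := -24):
  J = 29 + 23 = 52
  T = 27
  F = 64 + 4·52 + 3·27 = 353
  Q = -24
  N = 91 + 4·52 + 5·(-24) = 179
N: 652 − 179 = 473

473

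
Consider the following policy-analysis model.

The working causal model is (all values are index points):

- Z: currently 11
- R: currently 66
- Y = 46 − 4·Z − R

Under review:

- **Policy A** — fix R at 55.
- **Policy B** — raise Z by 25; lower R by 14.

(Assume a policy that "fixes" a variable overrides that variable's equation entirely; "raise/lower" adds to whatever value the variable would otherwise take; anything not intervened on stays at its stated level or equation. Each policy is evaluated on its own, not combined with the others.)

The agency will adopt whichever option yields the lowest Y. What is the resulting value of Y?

Policy A (R := 55):
  Z = 11
  R = 55
  Y = 46 − 4·11 − 55 = -53
Policy B (Z + 25, R − 14):
  Z = 11 + 25 = 36
  R = 66 − 14 = 52
  Y = 46 − 4·36 − 52 = -150
Comparing — Policy A: Y=-53, Policy B: Y=-150. Lowest is -150 (Policy B).

-150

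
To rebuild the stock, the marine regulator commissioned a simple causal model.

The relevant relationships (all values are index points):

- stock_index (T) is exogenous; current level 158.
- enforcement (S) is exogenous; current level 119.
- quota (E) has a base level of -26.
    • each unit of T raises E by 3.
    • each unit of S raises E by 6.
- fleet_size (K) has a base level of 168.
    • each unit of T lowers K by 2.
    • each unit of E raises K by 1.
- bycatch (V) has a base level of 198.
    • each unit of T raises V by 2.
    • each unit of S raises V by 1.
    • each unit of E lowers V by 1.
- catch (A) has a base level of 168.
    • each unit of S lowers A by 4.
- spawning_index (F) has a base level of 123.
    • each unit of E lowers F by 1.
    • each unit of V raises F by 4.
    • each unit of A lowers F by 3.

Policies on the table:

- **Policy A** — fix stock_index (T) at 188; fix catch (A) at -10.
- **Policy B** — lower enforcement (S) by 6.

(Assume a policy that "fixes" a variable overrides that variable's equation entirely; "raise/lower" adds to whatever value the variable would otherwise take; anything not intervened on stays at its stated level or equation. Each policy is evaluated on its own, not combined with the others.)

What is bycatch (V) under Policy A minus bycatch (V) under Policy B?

-60

Policy A (T := 188, A := -10):
  T = 188
  S = 119
  E = -26 + 3·188 + 6·119 = 1252
  V = 198 + 2·188 + 119 − 1252 = -559
Policy B (S − 6):
  T = 158
  S = 119 − 6 = 113
  E = -26 + 3·158 + 6·113 = 1126
  V = 198 + 2·158 + 113 − 1126 = -499
V: -559 − (-499) = -60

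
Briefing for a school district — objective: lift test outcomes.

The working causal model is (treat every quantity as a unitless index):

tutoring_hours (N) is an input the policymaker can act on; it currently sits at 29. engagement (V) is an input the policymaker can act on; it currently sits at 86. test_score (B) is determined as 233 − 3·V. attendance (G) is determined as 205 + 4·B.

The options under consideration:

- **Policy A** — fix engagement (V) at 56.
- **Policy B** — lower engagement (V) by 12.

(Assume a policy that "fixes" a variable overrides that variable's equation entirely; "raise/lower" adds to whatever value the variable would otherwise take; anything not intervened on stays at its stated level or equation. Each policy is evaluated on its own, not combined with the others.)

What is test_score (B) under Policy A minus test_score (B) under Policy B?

54

Policy A (V := 56):
  V = 56
  B = 233 − 3·56 = 65
Policy B (V − 12):
  V = 86 − 12 = 74
  B = 233 − 3·74 = 11
B: 65 − 11 = 54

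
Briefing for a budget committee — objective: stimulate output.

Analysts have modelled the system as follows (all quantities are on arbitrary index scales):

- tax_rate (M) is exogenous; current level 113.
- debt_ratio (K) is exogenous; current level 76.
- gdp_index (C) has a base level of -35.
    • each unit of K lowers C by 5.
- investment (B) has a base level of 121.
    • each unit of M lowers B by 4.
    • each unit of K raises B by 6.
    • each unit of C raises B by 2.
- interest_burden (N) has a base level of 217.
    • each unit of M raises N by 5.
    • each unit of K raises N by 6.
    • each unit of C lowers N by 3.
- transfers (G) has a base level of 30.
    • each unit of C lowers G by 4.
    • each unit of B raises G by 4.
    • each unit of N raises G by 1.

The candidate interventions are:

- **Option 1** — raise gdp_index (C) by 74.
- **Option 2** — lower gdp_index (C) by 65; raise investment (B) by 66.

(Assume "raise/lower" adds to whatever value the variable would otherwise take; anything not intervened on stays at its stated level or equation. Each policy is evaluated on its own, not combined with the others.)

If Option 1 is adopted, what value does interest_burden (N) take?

2261

Option 1 (C + 74):
  M = 113
  K = 76
  C = -35 − 5·76 (+74 from intervention) = -341
  N = 217 + 5·113 + 6·76 − 3·(-341) = 2261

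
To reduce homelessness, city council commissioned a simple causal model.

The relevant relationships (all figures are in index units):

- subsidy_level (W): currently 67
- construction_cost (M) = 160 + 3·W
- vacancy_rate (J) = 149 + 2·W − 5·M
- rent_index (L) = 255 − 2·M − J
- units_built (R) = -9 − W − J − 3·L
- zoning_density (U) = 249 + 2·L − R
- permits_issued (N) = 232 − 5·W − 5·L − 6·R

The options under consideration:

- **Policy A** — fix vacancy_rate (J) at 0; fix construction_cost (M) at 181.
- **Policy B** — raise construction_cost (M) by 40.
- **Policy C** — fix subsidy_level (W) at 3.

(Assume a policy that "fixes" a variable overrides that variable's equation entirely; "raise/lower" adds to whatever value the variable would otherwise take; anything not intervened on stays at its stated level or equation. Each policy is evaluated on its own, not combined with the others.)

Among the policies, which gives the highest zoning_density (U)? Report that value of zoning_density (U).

4478

Policy A (J := 0, M := 181):
  W = 67
  M = 181
  J = 0
  L = 255 − 2·181 − 0 = -107
  R = -9 − 67 − 0 − 3·(-107) = 245
  U = 249 + 2·(-107) − 245 = -210
Policy B (M + 40):
  W = 67
  M = 160 + 3·67 (+40 from intervention) = 401
  J = 149 + 2·67 − 5·401 = -1722
  L = 255 − 2·401 − (-1722) = 1175
  R = -9 − 67 − (-1722) − 3·1175 = -1879
  U = 249 + 2·1175 − (-1879) = 4478
Policy C (W := 3):
  W = 3
  M = 160 + 3·3 = 169
  J = 149 + 2·3 − 5·169 = -690
  L = 255 − 2·169 − (-690) = 607
  R = -9 − 3 − (-690) − 3·607 = -1143
  U = 249 + 2·607 − (-1143) = 2606
Comparing — Policy A: U=-210, Policy B: U=4478, Policy C: U=2606. Highest is 4478 (Policy B).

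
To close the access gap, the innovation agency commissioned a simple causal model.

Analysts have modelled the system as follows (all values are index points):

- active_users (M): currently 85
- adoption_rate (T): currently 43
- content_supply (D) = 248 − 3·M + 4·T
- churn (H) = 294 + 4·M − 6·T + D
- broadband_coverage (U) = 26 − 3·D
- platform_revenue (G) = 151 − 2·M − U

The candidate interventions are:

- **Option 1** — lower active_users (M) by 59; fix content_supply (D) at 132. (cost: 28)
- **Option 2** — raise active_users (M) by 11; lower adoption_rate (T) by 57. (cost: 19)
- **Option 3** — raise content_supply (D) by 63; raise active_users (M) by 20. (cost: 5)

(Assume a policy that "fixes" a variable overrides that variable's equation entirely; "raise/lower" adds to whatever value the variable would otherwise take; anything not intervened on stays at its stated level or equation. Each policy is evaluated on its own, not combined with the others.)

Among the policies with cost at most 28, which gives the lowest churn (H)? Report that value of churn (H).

272

Option 1 (M − 59, D := 132):
  M = 85 − 59 = 26
  T = 43
  D = 132
  H = 294 + 4·26 − 6·43 + 132 = 272
Option 2 (M + 11, T − 57):
  M = 85 + 11 = 96
  T = 43 − 57 = -14
  D = 248 − 3·96 + 4·(-14) = -96
  H = 294 + 4·96 − 6·(-14) + (-96) = 666
Option 3 (D + 63, M + 20):
  M = 85 + 20 = 105
  T = 43
  D = 248 − 3·105 + 4·43 (+63 from intervention) = 168
  H = 294 + 4·105 − 6·43 + 168 = 624
Comparing — Option 1: H=272, Option 2: H=666, Option 3: H=624. Lowest is 272 (Option 1).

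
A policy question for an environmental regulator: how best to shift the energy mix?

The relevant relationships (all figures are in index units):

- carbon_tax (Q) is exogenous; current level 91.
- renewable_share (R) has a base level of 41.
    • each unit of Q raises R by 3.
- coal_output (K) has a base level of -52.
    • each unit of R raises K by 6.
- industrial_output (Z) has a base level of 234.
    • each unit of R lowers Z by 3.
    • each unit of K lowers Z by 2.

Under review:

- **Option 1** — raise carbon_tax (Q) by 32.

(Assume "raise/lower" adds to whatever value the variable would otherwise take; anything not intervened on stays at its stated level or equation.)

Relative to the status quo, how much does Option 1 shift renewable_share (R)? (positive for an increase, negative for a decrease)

96

Baseline:
  Q = 91
  R = 41 + 3·91 = 314
Option 1 (Q + 32):
  Q = 91 + 32 = 123
  R = 41 + 3·123 = 410
Change in R: 410 − 314 = 96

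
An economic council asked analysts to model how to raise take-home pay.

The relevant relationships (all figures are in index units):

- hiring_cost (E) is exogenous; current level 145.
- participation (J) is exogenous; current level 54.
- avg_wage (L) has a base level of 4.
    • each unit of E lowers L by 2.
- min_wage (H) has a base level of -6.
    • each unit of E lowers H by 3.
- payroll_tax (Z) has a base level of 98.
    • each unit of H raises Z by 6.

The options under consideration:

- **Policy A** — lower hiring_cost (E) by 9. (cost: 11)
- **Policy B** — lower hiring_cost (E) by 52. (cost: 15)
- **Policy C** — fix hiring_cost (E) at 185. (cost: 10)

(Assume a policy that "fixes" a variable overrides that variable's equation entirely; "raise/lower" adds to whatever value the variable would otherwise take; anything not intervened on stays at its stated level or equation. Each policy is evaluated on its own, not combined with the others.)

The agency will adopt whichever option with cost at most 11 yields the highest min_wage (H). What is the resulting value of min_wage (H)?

-414

Policy A (E − 9):
  E = 145 − 9 = 136
  H = -6 − 3·136 = -414
Policy C (E := 185):
  E = 185
  H = -6 − 3·185 = -561
Comparing — Policy A: H=-414, Policy C: H=-561. Highest is -414 (Policy A).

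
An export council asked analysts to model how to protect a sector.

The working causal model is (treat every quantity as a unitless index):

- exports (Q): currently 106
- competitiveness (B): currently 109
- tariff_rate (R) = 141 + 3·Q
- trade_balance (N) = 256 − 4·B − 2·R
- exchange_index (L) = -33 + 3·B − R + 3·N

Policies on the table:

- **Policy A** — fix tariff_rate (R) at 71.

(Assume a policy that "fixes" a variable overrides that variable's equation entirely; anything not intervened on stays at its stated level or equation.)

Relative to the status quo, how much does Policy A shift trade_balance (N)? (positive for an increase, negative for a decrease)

Baseline:
  Q = 106
  B = 109
  R = 141 + 3·106 = 459
  N = 256 − 4·109 − 2·459 = -1098
Policy A (R := 71):
  Q = 106
  B = 109
  R = 71
  N = 256 − 4·109 − 2·71 = -322
Change in N: -322 − (-1098) = 776

776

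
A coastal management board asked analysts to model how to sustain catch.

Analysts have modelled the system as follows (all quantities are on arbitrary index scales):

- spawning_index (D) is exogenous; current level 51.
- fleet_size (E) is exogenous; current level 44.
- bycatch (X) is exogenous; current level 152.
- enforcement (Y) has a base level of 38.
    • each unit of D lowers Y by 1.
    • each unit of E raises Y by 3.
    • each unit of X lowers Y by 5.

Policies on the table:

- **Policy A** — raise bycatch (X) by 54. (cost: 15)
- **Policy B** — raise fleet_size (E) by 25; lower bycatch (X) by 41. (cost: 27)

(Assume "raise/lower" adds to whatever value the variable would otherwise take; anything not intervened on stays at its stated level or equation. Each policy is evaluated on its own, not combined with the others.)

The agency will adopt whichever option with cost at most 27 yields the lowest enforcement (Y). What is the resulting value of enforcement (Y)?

-911

Policy A (X + 54):
  D = 51
  E = 44
  X = 152 + 54 = 206
  Y = 38 − 51 + 3·44 − 5·206 = -911
Policy B (E + 25, X − 41):
  D = 51
  E = 44 + 25 = 69
  X = 152 − 41 = 111
  Y = 38 − 51 + 3·69 − 5·111 = -361
Comparing — Policy A: Y=-911, Policy B: Y=-361. Lowest is -911 (Policy A).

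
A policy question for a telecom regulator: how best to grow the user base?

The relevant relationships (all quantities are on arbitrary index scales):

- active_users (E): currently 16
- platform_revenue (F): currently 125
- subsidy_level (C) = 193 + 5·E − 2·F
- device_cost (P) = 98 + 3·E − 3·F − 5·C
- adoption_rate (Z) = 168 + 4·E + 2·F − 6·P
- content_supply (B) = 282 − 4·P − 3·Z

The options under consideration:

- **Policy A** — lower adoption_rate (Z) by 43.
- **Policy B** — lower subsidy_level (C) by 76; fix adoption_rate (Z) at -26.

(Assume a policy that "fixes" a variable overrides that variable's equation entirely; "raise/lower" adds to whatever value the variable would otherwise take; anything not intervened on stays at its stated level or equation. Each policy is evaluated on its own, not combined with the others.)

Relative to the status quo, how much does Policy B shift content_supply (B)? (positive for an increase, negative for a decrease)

Baseline:
  E = 16
  F = 125
  C = 193 + 5·16 − 2·125 = 23
  P = 98 + 3·16 − 3·125 − 5·23 = -344
  Z = 168 + 4·16 + 2·125 − 6·(-344) = 2546
  B = 282 − 4·(-344) − 3·2546 = -5980
Policy B (C − 76, Z := -26):
  E = 16
  F = 125
  C = 193 + 5·16 − 2·125 (−76 from intervention) = -53
  P = 98 + 3·16 − 3·125 − 5·(-53) = 36
  Z = -26
  B = 282 − 4·36 − 3·(-26) = 216
Change in B: 216 − (-5980) = 6196

6196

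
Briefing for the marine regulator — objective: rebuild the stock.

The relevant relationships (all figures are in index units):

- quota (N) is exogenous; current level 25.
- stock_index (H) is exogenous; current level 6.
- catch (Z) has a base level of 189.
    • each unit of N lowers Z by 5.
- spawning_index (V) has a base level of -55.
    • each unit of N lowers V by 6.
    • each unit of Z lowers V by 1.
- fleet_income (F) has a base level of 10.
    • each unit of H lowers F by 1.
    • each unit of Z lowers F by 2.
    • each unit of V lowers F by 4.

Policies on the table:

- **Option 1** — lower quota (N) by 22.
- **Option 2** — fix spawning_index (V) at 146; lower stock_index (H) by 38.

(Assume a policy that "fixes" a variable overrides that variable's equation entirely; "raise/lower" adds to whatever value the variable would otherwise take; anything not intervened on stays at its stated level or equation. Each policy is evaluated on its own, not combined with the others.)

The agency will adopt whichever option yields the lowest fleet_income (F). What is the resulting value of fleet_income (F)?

Option 1 (N − 22):
  N = 25 − 22 = 3
  H = 6
  Z = 189 − 5·3 = 174
  V = -55 − 6·3 − 174 = -247
  F = 10 − 6 − 2·174 − 4·(-247) = 644
Option 2 (V := 146, H − 38):
  N = 25
  H = 6 − 38 = -32
  Z = 189 − 5·25 = 64
  V = 146
  F = 10 − (-32) − 2·64 − 4·146 = -670
Comparing — Option 1: F=644, Option 2: F=-670. Lowest is -670 (Option 2).

-670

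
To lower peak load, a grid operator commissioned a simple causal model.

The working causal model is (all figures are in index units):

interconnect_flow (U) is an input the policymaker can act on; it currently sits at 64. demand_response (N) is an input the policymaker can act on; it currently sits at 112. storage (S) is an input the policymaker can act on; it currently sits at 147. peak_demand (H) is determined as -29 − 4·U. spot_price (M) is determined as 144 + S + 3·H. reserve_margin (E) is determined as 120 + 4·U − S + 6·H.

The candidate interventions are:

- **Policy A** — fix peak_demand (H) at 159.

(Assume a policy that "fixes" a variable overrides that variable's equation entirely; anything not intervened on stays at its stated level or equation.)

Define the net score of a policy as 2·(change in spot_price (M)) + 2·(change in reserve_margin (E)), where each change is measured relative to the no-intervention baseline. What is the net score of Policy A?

Baseline:
  U = 64
  S = 147
  H = -29 − 4·64 = -285
  M = 144 + 147 + 3·(-285) = -564
  E = 120 + 4·64 − 147 + 6·(-285) = -1481
Policy A (H := 159):
  U = 64
  S = 147
  H = 159
  M = 144 + 147 + 3·159 = 768
  E = 120 + 4·64 − 147 + 6·159 = 1183
ΔM = 768 − (-564) = 1332; ΔE = 1183 − (-1481) = 2664
Score = 2·1332 + 2·2664 = 7992

7992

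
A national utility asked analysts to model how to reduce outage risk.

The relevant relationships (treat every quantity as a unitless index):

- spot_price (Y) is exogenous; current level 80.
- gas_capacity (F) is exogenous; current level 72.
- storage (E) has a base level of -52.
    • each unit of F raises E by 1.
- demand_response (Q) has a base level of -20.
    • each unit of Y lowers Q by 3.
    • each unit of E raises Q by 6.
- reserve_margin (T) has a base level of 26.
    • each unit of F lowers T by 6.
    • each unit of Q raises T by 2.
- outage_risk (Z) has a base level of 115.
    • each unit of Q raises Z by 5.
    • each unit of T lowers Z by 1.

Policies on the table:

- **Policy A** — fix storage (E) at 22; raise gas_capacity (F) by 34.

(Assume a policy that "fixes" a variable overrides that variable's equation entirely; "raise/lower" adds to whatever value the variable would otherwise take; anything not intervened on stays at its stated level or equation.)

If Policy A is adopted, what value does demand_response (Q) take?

Policy A (E := 22, F + 34):
  Y = 80
  F = 72 + 34 = 106
  E = 22
  Q = -20 − 3·80 + 6·22 = -128

-128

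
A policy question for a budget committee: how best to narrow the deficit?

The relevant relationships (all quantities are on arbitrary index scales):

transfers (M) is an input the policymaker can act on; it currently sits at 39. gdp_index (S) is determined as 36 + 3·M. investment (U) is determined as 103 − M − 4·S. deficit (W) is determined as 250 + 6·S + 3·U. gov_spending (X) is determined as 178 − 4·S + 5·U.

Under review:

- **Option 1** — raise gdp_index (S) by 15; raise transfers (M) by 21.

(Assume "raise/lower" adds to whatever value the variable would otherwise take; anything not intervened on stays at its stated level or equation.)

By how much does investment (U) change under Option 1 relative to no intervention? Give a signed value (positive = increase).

-333

Baseline:
  M = 39
  S = 36 + 3·39 = 153
  U = 103 − 39 − 4·153 = -548
Option 1 (S + 15, M + 21):
  M = 39 + 21 = 60
  S = 36 + 3·60 (+15 from intervention) = 231
  U = 103 − 60 − 4·231 = -881
Change in U: -881 − (-548) = -333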